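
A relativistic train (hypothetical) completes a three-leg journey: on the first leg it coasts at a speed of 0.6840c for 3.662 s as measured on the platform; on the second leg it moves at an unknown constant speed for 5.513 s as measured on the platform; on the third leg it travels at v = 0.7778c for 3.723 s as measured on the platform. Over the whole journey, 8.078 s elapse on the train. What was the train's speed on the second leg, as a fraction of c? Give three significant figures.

Leg 1: γ = 1/√(1 − 0.6840²) = 1/√0.5321 = 1.371; τ_1 = 3.662/1.371 = 2.671 s.
Leg 2: speed unknown; τ_2 = 5.513/γ_2.
Leg 3: γ = 1/√(1 − 0.7778²) = 1/√0.3950 = 1.591; τ_3 = 3.723/1.591 = 2.340 s.
Total proper time: 2.671 + τ_2 + 2.340 = 8.078, so τ_2 = 8.078 − 5.011 = 3.067 s.
γ_2 = 5.513/3.067 = 1.798; β = √(1 − 1/γ²) = √0.6906.

β = 0.831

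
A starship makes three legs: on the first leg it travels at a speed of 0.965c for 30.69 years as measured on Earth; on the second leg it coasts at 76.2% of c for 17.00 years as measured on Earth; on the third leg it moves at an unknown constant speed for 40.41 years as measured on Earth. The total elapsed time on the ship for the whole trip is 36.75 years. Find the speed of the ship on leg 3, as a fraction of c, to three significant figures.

Leg 1: γ = 1/√(1 − 0.965²) = 1/√0.06878 = 3.813; τ_1 = 30.69/3.813 = 8.048 years.
Leg 2: β = 0.762; γ = 1/√(1 − 0.762²) = 1/√0.4194 = 1.544; τ_2 = 17.00/1.544 = 11.01 years.
Leg 3: speed unknown; τ_3 = 40.41/γ_3.
Total proper time: 8.048 + 11.01 + τ_3 = 36.75, so τ_3 = 36.75 − 19.06 = 17.69 years.
γ_3 = 40.41/17.69 = 2.284; β = √(1 − 1/γ²) = √0.8083.

β = 0.899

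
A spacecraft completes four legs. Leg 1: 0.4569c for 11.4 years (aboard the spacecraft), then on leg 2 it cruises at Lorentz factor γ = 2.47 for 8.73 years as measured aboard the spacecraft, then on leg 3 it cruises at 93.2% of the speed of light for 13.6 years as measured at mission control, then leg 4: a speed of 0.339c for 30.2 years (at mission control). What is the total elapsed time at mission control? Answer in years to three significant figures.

Δt = 78.2 years

Leg 1: γ = 1/√(1 − 0.4569²) = 1/√0.7912 = 1.124; Δt_1 = 1.124 × 11.4 = 12.82 years.
Leg 2: γ = 2.47; Δt_2 = 2.470 × 8.73 = 21.56 years.
Leg 3: 13.6 years is already measured at mission control.
Leg 4: 30.2 years is already measured at mission control.
Total: 12.82 + 21.56 + 13.60 + 30.20 years.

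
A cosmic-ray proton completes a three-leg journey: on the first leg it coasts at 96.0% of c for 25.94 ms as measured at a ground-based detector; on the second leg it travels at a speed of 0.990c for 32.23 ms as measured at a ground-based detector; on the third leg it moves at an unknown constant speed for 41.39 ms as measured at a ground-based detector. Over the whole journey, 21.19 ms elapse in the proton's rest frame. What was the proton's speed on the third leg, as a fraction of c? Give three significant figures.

β = 0.974

Leg 1: β = 0.960; γ = 1/√(1 − 0.960²) = 1/√0.07840 = 3.571; τ_1 = 25.94/3.571 = 7.263 ms.
Leg 2: γ = 1/√(1 − 0.990²) = 1/√0.01990 = 7.089; τ_2 = 32.23/7.089 = 4.547 ms.
Leg 3: speed unknown; τ_3 = 41.39/γ_3.
Total proper time: 7.263 + 4.547 + τ_3 = 21.19, so τ_3 = 21.19 − 11.81 = 9.380 ms.
γ_3 = 41.39/9.380 = 4.412; β = √(1 − 1/γ²) = √0.9486.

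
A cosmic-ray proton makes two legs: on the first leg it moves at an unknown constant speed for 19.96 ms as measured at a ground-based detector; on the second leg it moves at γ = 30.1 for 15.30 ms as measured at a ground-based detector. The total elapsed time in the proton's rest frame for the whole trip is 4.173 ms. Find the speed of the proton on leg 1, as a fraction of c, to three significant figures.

Leg 1: speed unknown; τ_1 = 19.96/γ_1.
Leg 2: γ = 30.1; τ_2 = 15.30/30.10 = 0.5083 ms.
Total proper time: τ_1 + 0.5083 = 4.173, so τ_1 = 4.173 − 0.5083 = 3.665 ms.
γ_1 = 19.96/3.665 = 5.447; β = √(1 − 1/γ²) = √0.9663.

β = 0.983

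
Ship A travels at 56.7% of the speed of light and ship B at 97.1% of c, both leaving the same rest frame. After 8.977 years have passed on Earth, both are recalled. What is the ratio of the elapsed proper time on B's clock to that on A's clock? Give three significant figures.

τ_B/τ_A = 0.290

A: β = 0.567; γ = 1/√(1 − 0.567²) = 1/√0.6785 = 1.214. B: β = 0.971; γ = 1/√(1 − 0.971²) = 1/√0.05716 = 4.183.
τ_A/τ_B = γ_B/γ_A = 4.183/1.214 = 3.445, so τ_B/τ_A = 0.2902.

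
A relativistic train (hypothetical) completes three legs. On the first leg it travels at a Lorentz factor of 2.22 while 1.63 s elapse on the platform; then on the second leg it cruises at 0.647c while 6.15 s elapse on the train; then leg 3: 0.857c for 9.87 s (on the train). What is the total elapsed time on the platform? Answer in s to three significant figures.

Δt = 28.8 s

Leg 1: 1.63 s is already measured on the platform.
Leg 2: γ = 1/√(1 − 0.647²) = 1/√0.5814 = 1.311; Δt_2 = 1.311 × 6.15 = 8.066 s.
Leg 3: γ = 1/√(1 − 0.857²) = 1/√0.2656 = 1.941; Δt_3 = 1.941 × 9.87 = 19.15 s.
Total: 1.630 + 8.066 + 19.15 s.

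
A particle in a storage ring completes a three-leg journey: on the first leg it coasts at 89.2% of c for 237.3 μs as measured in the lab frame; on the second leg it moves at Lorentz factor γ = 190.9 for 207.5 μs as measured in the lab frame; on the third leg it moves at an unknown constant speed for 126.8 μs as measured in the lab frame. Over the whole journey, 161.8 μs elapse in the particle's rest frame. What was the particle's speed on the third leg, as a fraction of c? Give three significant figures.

Leg 1: β = 0.892; γ = 1/√(1 − 0.892²) = 1/√0.2043 = 2.212; τ_1 = 237.3/2.212 = 107.3 μs.
Leg 2: γ = 190.9; τ_2 = 207.5/190.9 = 1.087 μs.
Leg 3: speed unknown; τ_3 = 126.8/γ_3.
Total proper time: 107.3 + 1.087 + τ_3 = 161.8, so τ_3 = 161.8 − 108.4 = 53.45 μs.
γ_3 = 126.8/53.45 = 2.373; β = √(1 − 1/γ²) = √0.8223.

β = 0.907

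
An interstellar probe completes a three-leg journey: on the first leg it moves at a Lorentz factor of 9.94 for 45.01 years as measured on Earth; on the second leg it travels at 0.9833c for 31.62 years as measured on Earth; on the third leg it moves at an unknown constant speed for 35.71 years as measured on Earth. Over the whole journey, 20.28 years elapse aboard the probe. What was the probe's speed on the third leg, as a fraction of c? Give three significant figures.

β = 0.960

Leg 1: γ = 9.94; τ_1 = 45.01/9.940 = 4.528 years.
Leg 2: γ = 1/√(1 − 0.9833²) = 1/√0.03312 = 5.495; τ_2 = 31.62/5.495 = 5.755 years.
Leg 3: speed unknown; τ_3 = 35.71/γ_3.
Total proper time: 4.528 + 5.755 + τ_3 = 20.28, so τ_3 = 20.28 − 10.28 = 9.997 years.
γ_3 = 35.71/9.997 = 3.572; β = √(1 − 1/γ²) = √0.9216.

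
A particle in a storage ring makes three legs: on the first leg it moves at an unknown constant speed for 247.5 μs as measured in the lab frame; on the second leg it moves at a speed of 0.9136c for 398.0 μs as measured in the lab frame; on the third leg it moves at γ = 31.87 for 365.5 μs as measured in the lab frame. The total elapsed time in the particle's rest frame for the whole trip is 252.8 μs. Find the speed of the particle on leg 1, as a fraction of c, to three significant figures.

Leg 1: speed unknown; τ_1 = 247.5/γ_1.
Leg 2: γ = 1/√(1 − 0.9136²) = 1/√0.1653 = 2.459; τ_2 = 398.0/2.459 = 161.8 μs.
Leg 3: γ = 31.87; τ_3 = 365.5/31.87 = 11.47 μs.
Total proper time: τ_1 + 161.8 + 11.47 = 252.8, so τ_1 = 252.8 − 173.3 = 79.50 μs.
γ_1 = 247.5/79.50 = 3.113; β = √(1 − 1/γ²) = √0.8968.

β = 0.947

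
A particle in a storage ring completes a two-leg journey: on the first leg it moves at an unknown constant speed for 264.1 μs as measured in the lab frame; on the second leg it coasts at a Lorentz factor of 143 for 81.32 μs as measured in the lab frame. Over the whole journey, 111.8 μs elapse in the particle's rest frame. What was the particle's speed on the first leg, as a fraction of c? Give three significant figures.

Leg 1: speed unknown; τ_1 = 264.1/γ_1.
Leg 2: γ = 143; τ_2 = 81.32/143.0 = 0.5687 μs.
Total proper time: τ_1 + 0.5687 = 111.8, so τ_1 = 111.8 − 0.5687 = 111.2 μs.
γ_1 = 264.1/111.2 = 2.374; β = √(1 − 1/γ²) = √0.8226.

β = 0.907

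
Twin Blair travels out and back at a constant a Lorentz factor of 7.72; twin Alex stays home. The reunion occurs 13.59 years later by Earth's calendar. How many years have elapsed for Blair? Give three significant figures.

τ = 1.76 years

γ = 7.72
Blair's clock measures proper time along the trip: τ = Δt/γ = 13.59/7.720 years.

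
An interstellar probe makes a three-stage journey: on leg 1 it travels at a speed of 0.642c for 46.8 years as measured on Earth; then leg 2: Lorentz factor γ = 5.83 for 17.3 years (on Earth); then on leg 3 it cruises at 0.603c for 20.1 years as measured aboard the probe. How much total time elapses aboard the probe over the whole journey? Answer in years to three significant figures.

Leg 1: γ = 1/√(1 − 0.642²) = 1/√0.5878 = 1.304; τ_1 = 46.8/1.304 = 35.88 years.
Leg 2: γ = 5.83; τ_2 = 17.3/5.830 = 2.967 years.
Leg 3: 20.1 years is already measured aboard the probe.
Total: 35.88 + 2.967 + 20.10 years.

τ = 58.9 years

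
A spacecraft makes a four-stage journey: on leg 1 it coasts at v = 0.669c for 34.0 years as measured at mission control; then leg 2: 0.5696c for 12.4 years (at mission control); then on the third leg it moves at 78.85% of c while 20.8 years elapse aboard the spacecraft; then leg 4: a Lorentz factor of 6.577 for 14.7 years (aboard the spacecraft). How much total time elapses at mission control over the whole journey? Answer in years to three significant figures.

Δt = 177 years

Leg 1: 34.0 years is already measured at mission control.
Leg 2: 12.4 years is already measured at mission control.
Leg 3: β = 0.7885; γ = 1/√(1 − 0.7885²) = 1/√0.3783 = 1.626; Δt_3 = 1.626 × 20.8 = 33.82 years.
Leg 4: γ = 6.577; Δt_4 = 6.577 × 14.7 = 96.68 years.
Total: 34.00 + 12.40 + 33.82 + 96.68 years.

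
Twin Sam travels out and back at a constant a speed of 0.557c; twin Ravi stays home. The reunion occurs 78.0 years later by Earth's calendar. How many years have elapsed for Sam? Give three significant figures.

γ = 1/√(1 − 0.557²) = 1/√0.6898 = 1.204
Sam's clock measures proper time along the trip: τ = Δt/γ = 78.0/1.204 years.

τ = 64.8 years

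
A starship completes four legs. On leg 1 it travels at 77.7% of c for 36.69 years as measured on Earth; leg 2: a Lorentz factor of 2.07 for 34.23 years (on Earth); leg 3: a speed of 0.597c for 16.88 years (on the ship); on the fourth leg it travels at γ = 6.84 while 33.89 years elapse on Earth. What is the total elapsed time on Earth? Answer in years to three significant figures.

Δt = 126 years

Leg 1: 36.69 years is already measured on Earth.
Leg 2: 34.23 years is already measured on Earth.
Leg 3: γ = 1/√(1 − 0.597²) = 1/√0.6436 = 1.247; Δt_3 = 1.247 × 16.88 = 21.04 years.
Leg 4: 33.89 years is already measured on Earth.
Total: 36.69 + 34.23 + 21.04 + 33.89 years.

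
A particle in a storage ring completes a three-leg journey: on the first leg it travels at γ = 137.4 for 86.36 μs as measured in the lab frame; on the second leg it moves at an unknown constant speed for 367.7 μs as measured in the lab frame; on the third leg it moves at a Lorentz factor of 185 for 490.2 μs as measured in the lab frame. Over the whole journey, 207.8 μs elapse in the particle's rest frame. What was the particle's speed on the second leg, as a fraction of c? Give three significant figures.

Leg 1: γ = 137.4; τ_1 = 86.36/137.4 = 0.6285 μs.
Leg 2: speed unknown; τ_2 = 367.7/γ_2.
Leg 3: γ = 185; τ_3 = 490.2/185.0 = 2.650 μs.
Total proper time: 0.6285 + τ_2 + 2.650 = 207.8, so τ_2 = 207.8 − 3.278 = 204.5 μs.
γ_2 = 367.7/204.5 = 1.798; β = √(1 − 1/γ²) = √0.6906.

β = 0.831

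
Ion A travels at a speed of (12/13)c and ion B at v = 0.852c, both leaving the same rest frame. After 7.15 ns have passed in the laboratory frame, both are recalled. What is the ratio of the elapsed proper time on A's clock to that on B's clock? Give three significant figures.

τ_A/τ_B = 0.735

A: γ = 1/√(1 − (12/13)²) = 13/5 = 2.600. B: γ = 1/√(1 − 0.852²) = 1/√0.2741 = 1.910.
τ_A/τ_B = γ_B/γ_A = 1.910/2.600 = 0.7346, so τ_A/τ_B = 0.7346.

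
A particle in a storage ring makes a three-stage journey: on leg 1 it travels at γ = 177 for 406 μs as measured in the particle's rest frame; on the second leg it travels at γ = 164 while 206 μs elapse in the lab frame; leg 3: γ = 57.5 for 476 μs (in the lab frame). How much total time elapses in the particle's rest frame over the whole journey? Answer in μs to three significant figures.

τ = 416 μs

Leg 1: 406 μs is already measured in the particle's rest frame.
Leg 2: γ = 164; τ_2 = 206/164.0 = 1.256 μs.
Leg 3: γ = 57.5; τ_3 = 476/57.50 = 8.278 μs.
Total: 406.0 + 1.256 + 8.278 μs.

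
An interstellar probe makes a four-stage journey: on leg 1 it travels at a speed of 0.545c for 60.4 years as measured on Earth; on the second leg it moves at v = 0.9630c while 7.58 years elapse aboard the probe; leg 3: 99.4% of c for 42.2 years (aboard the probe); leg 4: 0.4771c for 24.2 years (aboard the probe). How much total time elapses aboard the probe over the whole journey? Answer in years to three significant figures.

Leg 1: γ = 1/√(1 − 0.545²) = 1/√0.7030 = 1.193; τ_1 = 60.4/1.193 = 50.64 years.
Leg 2: 7.58 years is already measured aboard the probe.
Leg 3: 42.2 years is already measured aboard the probe.
Leg 4: 24.2 years is already measured aboard the probe.
Total: 50.64 + 7.580 + 42.20 + 24.20 years.

τ = 125 years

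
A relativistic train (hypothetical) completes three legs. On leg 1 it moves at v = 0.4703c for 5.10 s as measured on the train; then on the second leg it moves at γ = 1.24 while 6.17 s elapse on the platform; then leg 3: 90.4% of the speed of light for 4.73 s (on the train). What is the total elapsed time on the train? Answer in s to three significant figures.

Leg 1: 5.10 s is already measured on the train.
Leg 2: γ = 1.24; τ_2 = 6.17/1.240 = 4.976 s.
Leg 3: 4.73 s is already measured on the train.
Total: 5.100 + 4.976 + 4.730 s.

τ = 14.8 s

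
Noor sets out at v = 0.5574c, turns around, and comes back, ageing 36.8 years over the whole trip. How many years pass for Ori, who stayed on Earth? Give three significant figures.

Δt = 44.3 years

γ = 1/√(1 − 0.5574²) = 1/√0.6893 = 1.204
Earth-frame duration is the dilated interval: Δt = γτ = 1.204 × 36.8 years.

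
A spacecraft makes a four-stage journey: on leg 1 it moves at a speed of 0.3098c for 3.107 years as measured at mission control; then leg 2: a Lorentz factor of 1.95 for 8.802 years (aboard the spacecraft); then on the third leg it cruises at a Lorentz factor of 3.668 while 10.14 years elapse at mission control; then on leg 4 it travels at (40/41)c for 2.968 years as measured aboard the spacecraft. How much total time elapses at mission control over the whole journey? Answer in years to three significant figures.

Δt = 43.9 years

Leg 1: 3.107 years is already measured at mission control.
Leg 2: γ = 1.95; Δt_2 = 1.950 × 8.802 = 17.16 years.
Leg 3: 10.14 years is already measured at mission control.
Leg 4: γ = 1/√(1 − (40/41)²) = 41/9 ≈ 4.556; Δt_4 = 4.556 × 2.968 = 13.52 years.
Total: 3.107 + 17.16 + 10.14 + 13.52 years.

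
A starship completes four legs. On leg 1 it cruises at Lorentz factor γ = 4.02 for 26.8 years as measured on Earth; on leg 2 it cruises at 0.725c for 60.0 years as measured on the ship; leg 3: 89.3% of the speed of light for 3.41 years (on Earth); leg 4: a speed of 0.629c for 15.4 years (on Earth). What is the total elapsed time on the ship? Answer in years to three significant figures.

Leg 1: γ = 4.02; τ_1 = 26.8/4.020 = 6.667 years.
Leg 2: 60.0 years is already measured on the ship.
Leg 3: β = 0.893; γ = 1/√(1 − 0.893²) = 1/√0.2026 = 2.222; τ_3 = 3.41/2.222 = 1.535 years.
Leg 4: γ = 1/√(1 − 0.629²) = 1/√0.6044 = 1.286; τ_4 = 15.4/1.286 = 11.97 years.
Total: 6.667 + 60.00 + 1.535 + 11.97 years.

τ = 80.2 years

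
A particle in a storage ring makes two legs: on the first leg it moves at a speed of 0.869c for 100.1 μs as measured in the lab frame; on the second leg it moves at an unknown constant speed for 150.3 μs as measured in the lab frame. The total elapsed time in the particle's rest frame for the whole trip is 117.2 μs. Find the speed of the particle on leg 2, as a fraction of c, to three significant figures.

β = 0.893

Leg 1: γ = 1/√(1 − 0.869²) = 1/√0.2448 = 2.021; τ_1 = 100.1/2.021 = 49.53 μs.
Leg 2: speed unknown; τ_2 = 150.3/γ_2.
Total proper time: 49.53 + τ_2 = 117.2, so τ_2 = 117.2 − 49.53 = 67.67 μs.
γ_2 = 150.3/67.67 = 2.221; β = √(1 − 1/γ²) = √0.7973.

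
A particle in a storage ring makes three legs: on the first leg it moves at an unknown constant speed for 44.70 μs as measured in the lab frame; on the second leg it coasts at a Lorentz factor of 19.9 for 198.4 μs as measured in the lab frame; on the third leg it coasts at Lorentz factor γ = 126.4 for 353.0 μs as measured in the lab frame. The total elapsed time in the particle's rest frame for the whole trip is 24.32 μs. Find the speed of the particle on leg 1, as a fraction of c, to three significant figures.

β = 0.966

Leg 1: speed unknown; τ_1 = 44.70/γ_1.
Leg 2: γ = 19.9; τ_2 = 198.4/19.90 = 9.970 μs.
Leg 3: γ = 126.4; τ_3 = 353.0/126.4 = 2.793 μs.
Total proper time: τ_1 + 9.970 + 2.793 = 24.32, so τ_1 = 24.32 − 12.76 = 11.56 μs.
γ_1 = 44.70/11.56 = 3.868; β = √(1 − 1/γ²) = √0.9331.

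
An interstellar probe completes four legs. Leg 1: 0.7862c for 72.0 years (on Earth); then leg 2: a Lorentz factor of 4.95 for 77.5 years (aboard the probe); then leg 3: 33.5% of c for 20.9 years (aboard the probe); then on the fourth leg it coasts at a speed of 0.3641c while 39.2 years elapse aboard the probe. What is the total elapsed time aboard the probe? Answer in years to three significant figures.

Leg 1: γ = 1/√(1 − 0.7862²) = 1/√0.3819 = 1.618; τ_1 = 72.0/1.618 = 44.49 years.
Leg 2: 77.5 years is already measured aboard the probe.
Leg 3: 20.9 years is already measured aboard the probe.
Leg 4: 39.2 years is already measured aboard the probe.
Total: 44.49 + 77.50 + 20.90 + 39.20 years.

τ = 182 years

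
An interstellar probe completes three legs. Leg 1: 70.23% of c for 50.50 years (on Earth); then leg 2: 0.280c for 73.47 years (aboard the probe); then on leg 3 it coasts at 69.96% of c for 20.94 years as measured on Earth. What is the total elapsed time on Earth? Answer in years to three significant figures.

Leg 1: 50.50 years is already measured on Earth.
Leg 2: γ = 1/√(1 − 0.280²) = 25/24 ≈ 1.042; Δt_2 = 1.042 × 73.47 = 76.53 years.
Leg 3: 20.94 years is already measured on Earth.
Total: 50.50 + 76.53 + 20.94 years.

Δt = 148 years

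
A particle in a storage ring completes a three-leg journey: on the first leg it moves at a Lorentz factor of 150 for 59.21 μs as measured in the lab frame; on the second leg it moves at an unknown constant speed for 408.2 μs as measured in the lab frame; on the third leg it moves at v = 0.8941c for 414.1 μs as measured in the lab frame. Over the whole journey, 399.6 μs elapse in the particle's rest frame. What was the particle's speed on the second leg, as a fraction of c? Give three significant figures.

Leg 1: γ = 150; τ_1 = 59.21/150.0 = 0.3947 μs.
Leg 2: speed unknown; τ_2 = 408.2/γ_2.
Leg 3: γ = 1/√(1 − 0.8941²) = 1/√0.2006 = 2.233; τ_3 = 414.1/2.233 = 185.5 μs.
Total proper time: 0.3947 + τ_2 + 185.5 = 399.6, so τ_2 = 399.6 − 185.9 = 213.7 μs.
γ_2 = 408.2/213.7 = 1.910; β = √(1 − 1/γ²) = √0.7258.

β = 0.852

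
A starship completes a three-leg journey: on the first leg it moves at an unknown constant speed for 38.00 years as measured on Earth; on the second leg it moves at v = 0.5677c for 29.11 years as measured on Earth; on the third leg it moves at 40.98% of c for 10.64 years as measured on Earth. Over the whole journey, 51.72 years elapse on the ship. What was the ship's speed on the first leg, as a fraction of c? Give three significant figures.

β = 0.880

Leg 1: speed unknown; τ_1 = 38.00/γ_1.
Leg 2: γ = 1/√(1 − 0.5677²) = 1/√0.6777 = 1.215; τ_2 = 29.11/1.215 = 23.96 years.
Leg 3: β = 0.4098; γ = 1/√(1 − 0.4098²) = 1/√0.8321 = 1.096; τ_3 = 10.64/1.096 = 9.706 years.
Total proper time: τ_1 + 23.96 + 9.706 = 51.72, so τ_1 = 51.72 − 33.67 = 18.05 years.
γ_1 = 38.00/18.05 = 2.105; β = √(1 − 1/γ²) = √0.7744.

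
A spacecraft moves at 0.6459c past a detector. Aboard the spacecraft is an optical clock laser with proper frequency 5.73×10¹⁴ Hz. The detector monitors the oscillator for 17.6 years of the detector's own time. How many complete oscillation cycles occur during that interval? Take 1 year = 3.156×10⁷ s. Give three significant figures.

N = 2.43×10²³

γ = 1/√(1 − 0.6459²) = 1/√0.5828 = 1.310
During 17.6 years of lab time, the oscillator's proper time advances by τ = Δt/γ = 17.6/1.310 = 13.44 years = 4.240×10⁸ s.
N = f × τ = 5.73×10¹⁴ × 4.240×10⁸ = 2.430×10²³.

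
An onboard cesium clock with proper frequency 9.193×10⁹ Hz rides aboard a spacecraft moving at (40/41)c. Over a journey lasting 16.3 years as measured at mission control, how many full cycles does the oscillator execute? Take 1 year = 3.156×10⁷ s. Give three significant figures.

N = 1.04×10¹⁸

γ = 1/√(1 − (40/41)²) = 41/9 ≈ 4.556
The oscillator's own cycle count is N = f × τ where τ is the proper time aboard the spacecraft. τ = Δt/γ = 16.3/4.556 = 3.578 years = 1.129×10⁸ s.
N = 9.193×10⁹ × 1.129×10⁸ = 1.038×10¹⁸.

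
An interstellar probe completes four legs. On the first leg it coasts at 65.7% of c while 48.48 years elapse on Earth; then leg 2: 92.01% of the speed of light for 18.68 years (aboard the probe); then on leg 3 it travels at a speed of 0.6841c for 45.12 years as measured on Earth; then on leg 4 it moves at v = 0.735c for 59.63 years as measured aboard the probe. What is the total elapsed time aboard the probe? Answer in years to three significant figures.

τ = 148 years

Leg 1: β = 0.657; γ = 1/√(1 − 0.657²) = 1/√0.5684 = 1.326; τ_1 = 48.48/1.326 = 36.55 years.
Leg 2: 18.68 years is already measured aboard the probe.
Leg 3: γ = 1/√(1 − 0.6841²) = 1/√0.5320 = 1.371; τ_3 = 45.12/1.371 = 32.91 years.
Leg 4: 59.63 years is already measured aboard the probe.
Total: 36.55 + 18.68 + 32.91 + 59.63 years.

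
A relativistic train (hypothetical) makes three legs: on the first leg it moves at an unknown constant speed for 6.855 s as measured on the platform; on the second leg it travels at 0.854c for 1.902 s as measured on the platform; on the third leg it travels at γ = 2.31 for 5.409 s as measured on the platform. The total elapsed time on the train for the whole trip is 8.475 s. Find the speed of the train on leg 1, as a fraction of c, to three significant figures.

β = 0.661

Leg 1: speed unknown; τ_1 = 6.855/γ_1.
Leg 2: γ = 1/√(1 − 0.854²) = 1/√0.2707 = 1.922; τ_2 = 1.902/1.922 = 0.9896 s.
Leg 3: γ = 2.31; τ_3 = 5.409/2.310 = 2.342 s.
Total proper time: τ_1 + 0.9896 + 2.342 = 8.475, so τ_1 = 8.475 − 3.331 = 5.144 s.
γ_1 = 6.855/5.144 = 1.333; β = √(1 − 1/γ²) = √0.4369.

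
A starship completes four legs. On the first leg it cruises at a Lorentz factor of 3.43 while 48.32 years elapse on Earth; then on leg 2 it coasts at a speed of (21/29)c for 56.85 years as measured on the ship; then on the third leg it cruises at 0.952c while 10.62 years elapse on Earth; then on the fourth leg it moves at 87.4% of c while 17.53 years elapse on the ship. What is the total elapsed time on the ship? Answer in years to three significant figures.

Leg 1: γ = 3.43; τ_1 = 48.32/3.430 = 14.09 years.
Leg 2: 56.85 years is already measured on the ship.
Leg 3: γ = 1/√(1 − 0.952²) = 1/√0.09370 = 3.267; τ_3 = 10.62/3.267 = 3.251 years.
Leg 4: 17.53 years is already measured on the ship.
Total: 14.09 + 56.85 + 3.251 + 17.53 years.

τ = 91.7 years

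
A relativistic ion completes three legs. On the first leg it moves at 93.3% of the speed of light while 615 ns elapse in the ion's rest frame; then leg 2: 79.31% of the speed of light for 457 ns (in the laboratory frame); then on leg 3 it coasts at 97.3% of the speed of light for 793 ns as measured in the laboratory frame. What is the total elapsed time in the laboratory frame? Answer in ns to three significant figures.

Δt = 2960 ns

Leg 1: β = 0.933; γ = 1/√(1 − 0.933²) = 1/√0.1295 = 2.779; Δt_1 = 2.779 × 615 = 1709 ns.
Leg 2: 457 ns is already measured in the laboratory frame.
Leg 3: 793 ns is already measured in the laboratory frame.
Total: 1709 + 457.0 + 793.0 ns.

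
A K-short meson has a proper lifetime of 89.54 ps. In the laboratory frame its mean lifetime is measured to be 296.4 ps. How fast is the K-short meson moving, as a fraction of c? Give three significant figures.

γ = Δt/τ₀ = 296.4/89.54 = 3.310
β = √(1 − 1/γ²) = √(1 − 0.09126) = √0.9087

β = 0.953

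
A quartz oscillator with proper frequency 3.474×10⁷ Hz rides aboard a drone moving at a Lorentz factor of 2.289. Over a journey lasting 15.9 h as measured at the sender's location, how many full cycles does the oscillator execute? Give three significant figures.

γ = 2.289
The oscillator's own cycle count is N = f × τ where τ is the proper time aboard the drone. τ = Δt/γ = 15.9/2.289 = 6.946 h = 2.501×10⁴ s.
N = 3.474×10⁷ × 2.501×10⁴ = 8.687×10¹¹.

N = 8.69×10¹¹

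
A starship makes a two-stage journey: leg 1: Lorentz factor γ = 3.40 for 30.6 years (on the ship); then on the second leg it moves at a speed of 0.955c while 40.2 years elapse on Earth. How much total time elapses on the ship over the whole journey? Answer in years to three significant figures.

τ = 42.5 years

Leg 1: 30.6 years is already measured on the ship.
Leg 2: γ = 1/√(1 − 0.955²) = 1/√0.08798 = 3.371; τ_2 = 40.2/3.371 = 11.92 years.
Total: 30.60 + 11.92 years.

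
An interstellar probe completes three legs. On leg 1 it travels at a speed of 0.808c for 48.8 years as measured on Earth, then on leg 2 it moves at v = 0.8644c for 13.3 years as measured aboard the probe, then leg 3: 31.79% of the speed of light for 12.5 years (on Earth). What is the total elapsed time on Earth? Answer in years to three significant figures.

Δt = 87.8 years

Leg 1: 48.8 years is already measured on Earth.
Leg 2: γ = 1/√(1 − 0.8644²) = 1/√0.2528 = 1.989; Δt_2 = 1.989 × 13.3 = 26.45 years.
Leg 3: 12.5 years is already measured on Earth.
Total: 48.80 + 26.45 + 12.50 years.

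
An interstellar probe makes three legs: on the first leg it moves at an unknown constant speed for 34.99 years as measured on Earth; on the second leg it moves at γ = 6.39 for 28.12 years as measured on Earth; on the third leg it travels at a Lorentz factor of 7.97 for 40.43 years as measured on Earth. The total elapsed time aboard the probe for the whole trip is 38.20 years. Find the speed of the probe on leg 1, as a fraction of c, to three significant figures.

Leg 1: speed unknown; τ_1 = 34.99/γ_1.
Leg 2: γ = 6.39; τ_2 = 28.12/6.390 = 4.401 years.
Leg 3: γ = 7.97; τ_3 = 40.43/7.970 = 5.073 years.
Total proper time: τ_1 + 4.401 + 5.073 = 38.20, so τ_1 = 38.20 − 9.473 = 28.73 years.
γ_1 = 34.99/28.73 = 1.218; β = √(1 − 1/γ²) = √0.3260.

β = 0.571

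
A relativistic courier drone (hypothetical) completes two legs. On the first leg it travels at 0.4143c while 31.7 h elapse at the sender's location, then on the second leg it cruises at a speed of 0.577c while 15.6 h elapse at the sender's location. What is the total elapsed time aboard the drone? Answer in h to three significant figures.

τ = 41.6 h

Leg 1: γ = 1/√(1 − 0.4143²) = 1/√0.8284 = 1.099; τ_1 = 31.7/1.099 = 28.85 h.
Leg 2: γ = 1/√(1 − 0.577²) = 1/√0.6671 = 1.224; τ_2 = 15.6/1.224 = 12.74 h.
Total: 28.85 + 12.74 h.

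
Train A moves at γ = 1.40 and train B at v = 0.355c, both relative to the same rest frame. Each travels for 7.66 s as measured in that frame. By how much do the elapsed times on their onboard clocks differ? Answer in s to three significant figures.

|τ_A − τ_B| = 1.69 s

A: γ = 1.40; τ_A = 7.66/1.400 = 5.471 s.
B: γ = 1/√(1 − 0.355²) = 1/√0.8740 = 1.070; τ_B = 7.66/1.070 = 7.161 s.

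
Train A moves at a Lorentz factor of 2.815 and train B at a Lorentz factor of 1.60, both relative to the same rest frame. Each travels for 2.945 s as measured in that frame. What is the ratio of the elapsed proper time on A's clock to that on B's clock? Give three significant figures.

τ_A/τ_B = 0.568

A: γ = 2.815. B: γ = 1.60.
τ_A/τ_B = γ_B/γ_A = 1.600/2.815 = 0.5684, so τ_A/τ_B = 0.5684.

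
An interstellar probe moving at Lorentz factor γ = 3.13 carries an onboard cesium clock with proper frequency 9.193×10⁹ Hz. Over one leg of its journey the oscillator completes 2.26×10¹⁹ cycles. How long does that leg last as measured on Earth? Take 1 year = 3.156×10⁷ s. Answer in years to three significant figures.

Δt = 244 years

γ = 3.13
Proper time for N cycles: τ = N/f = 2.26×10¹⁹/(9.193×10⁹) = 2.458×10⁹ s = 77.90 years.
Lab-frame duration Δt = γτ = 3.130 × 77.90 = 243.8 years.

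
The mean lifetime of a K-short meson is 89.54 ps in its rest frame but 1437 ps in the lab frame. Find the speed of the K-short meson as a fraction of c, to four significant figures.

β = 0.9981

γ = Δt/τ₀ = 1437/89.54 = 16.05
β = √(1 − 1/γ²) = √(1 − 0.003883) = √0.9961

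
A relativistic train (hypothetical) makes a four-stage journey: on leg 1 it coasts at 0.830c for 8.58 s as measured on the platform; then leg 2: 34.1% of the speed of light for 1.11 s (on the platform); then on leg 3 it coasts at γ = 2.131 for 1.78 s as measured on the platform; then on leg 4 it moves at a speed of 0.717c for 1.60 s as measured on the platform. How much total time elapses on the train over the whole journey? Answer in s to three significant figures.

τ = 7.78 s

Leg 1: γ = 1/√(1 − 0.830²) = 1/√0.3111 = 1.793; τ_1 = 8.58/1.793 = 4.786 s.
Leg 2: β = 0.341; γ = 1/√(1 − 0.341²) = 1/√0.8837 = 1.064; τ_2 = 1.11/1.064 = 1.043 s.
Leg 3: γ = 2.131; τ_3 = 1.78/2.131 = 0.8353 s.
Leg 4: γ = 1/√(1 − 0.717²) = 1/√0.4859 = 1.435; τ_4 = 1.60/1.435 = 1.115 s.
Total: 4.786 + 1.043 + 0.8353 + 1.115 s.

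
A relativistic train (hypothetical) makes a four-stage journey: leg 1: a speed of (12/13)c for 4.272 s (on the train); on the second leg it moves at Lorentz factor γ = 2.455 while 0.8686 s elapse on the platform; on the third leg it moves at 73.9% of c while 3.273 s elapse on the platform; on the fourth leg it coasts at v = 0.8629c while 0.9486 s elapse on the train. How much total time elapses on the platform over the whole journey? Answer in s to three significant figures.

Leg 1: γ = 1/√(1 − (12/13)²) = 13/5 = 2.600; Δt_1 = 2.600 × 4.272 = 11.11 s.
Leg 2: 0.8686 s is already measured on the platform.
Leg 3: 3.273 s is already measured on the platform.
Leg 4: γ = 1/√(1 − 0.8629²) = 1/√0.2554 = 1.979; Δt_4 = 1.979 × 0.9486 = 1.877 s.
Total: 11.11 + 0.8686 + 3.273 + 1.877 s.

Δt = 17.1 s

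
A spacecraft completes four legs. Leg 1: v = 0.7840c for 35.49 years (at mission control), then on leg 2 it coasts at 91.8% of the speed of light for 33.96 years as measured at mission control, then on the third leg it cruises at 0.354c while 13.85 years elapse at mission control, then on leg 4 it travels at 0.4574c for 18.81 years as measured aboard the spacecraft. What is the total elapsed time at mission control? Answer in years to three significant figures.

Δt = 104 years

Leg 1: 35.49 years is already measured at mission control.
Leg 2: 33.96 years is already measured at mission control.
Leg 3: 13.85 years is already measured at mission control.
Leg 4: γ = 1/√(1 − 0.4574²) = 1/√0.7908 = 1.125; Δt_4 = 1.125 × 18.81 = 21.15 years.
Total: 35.49 + 33.96 + 13.85 + 21.15 years.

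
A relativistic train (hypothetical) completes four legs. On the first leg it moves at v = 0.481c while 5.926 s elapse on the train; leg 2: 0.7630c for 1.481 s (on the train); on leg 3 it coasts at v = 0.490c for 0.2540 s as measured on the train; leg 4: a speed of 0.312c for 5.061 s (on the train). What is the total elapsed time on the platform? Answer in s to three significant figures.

Leg 1: γ = 1/√(1 − 0.481²) = 1/√0.7686 = 1.141; Δt_1 = 1.141 × 5.926 = 6.759 s.
Leg 2: γ = 1/√(1 − 0.7630²) = 1/√0.4178 = 1.547; Δt_2 = 1.547 × 1.481 = 2.291 s.
Leg 3: γ = 1/√(1 − 0.490²) = 1/√0.7599 = 1.147; Δt_3 = 1.147 × 0.2540 = 0.2914 s.
Leg 4: γ = 1/√(1 − 0.312²) = 1/√0.9027 = 1.053; Δt_4 = 1.053 × 5.061 = 5.327 s.
Total: 6.759 + 2.291 + 0.2914 + 5.327 s.

Δt = 14.7 s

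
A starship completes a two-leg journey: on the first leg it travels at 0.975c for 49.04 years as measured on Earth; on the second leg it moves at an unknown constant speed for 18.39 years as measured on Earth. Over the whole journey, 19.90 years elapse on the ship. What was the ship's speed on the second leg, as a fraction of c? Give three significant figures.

Leg 1: γ = 1/√(1 − 0.975²) = 1/√0.04938 = 4.500; τ_1 = 49.04/4.500 = 10.90 years.
Leg 2: speed unknown; τ_2 = 18.39/γ_2.
Total proper time: 10.90 + τ_2 = 19.90, so τ_2 = 19.90 − 10.90 = 9.003 years.
γ_2 = 18.39/9.003 = 2.043; β = √(1 − 1/γ²) = √0.7603.

β = 0.872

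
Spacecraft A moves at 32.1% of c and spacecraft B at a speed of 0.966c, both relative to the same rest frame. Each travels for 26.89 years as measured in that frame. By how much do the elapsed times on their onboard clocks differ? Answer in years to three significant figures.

|τ_A − τ_B| = 18.5 years

A: β = 0.321; γ = 1/√(1 − 0.321²) = 1/√0.8970 = 1.056; τ_A = 26.89/1.056 = 25.47 years.
B: γ = 1/√(1 − 0.966²) = 1/√0.06684 = 3.868; τ_B = 26.89/3.868 = 6.952 years.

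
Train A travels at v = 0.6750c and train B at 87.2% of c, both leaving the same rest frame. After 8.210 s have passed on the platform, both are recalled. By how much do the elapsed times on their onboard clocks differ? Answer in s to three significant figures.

|τ_A − τ_B| = 2.04 s

A: γ = 1/√(1 − 0.6750²) = 1/√0.5444 = 1.355; τ_A = 8.210/1.355 = 6.057 s.
B: β = 0.872; γ = 1/√(1 − 0.872²) = 1/√0.2396 = 2.043; τ_B = 8.210/2.043 = 4.019 s.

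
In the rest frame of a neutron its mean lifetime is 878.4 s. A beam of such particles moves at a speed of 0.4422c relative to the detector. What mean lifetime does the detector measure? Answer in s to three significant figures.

γ = 1/√(1 − 0.4422²) = 1/√0.8045 = 1.115
The rest-frame lifetime is the proper time; the lab measures the dilated interval Δt = γτ₀ = 1.115 × 878.4 s.

Δt = 979 s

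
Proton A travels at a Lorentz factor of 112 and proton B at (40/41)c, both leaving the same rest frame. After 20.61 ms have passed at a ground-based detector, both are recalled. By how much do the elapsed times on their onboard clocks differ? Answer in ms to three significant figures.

|τ_A − τ_B| = 4.34 ms

A: γ = 112; τ_A = 20.61/112.0 = 0.1840 ms.
B: γ = 1/√(1 − (40/41)²) = 41/9 ≈ 4.556; τ_B = 20.61/4.556 = 4.524 ms.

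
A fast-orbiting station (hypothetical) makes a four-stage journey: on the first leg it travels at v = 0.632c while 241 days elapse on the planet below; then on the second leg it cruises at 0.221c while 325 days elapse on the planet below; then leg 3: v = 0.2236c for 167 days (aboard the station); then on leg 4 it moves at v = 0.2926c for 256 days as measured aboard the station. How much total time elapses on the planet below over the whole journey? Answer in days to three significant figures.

Leg 1: 241 days is already measured on the planet below.
Leg 2: 325 days is already measured on the planet below.
Leg 3: γ = 1/√(1 − 0.2236²) = 1/√0.9500 = 1.026; Δt_3 = 1.026 × 167 = 171.3 days.
Leg 4: γ = 1/√(1 − 0.2926²) = 1/√0.9144 = 1.046; Δt_4 = 1.046 × 256 = 267.7 days.
Total: 241.0 + 325.0 + 171.3 + 267.7 days.

Δt = 1010 days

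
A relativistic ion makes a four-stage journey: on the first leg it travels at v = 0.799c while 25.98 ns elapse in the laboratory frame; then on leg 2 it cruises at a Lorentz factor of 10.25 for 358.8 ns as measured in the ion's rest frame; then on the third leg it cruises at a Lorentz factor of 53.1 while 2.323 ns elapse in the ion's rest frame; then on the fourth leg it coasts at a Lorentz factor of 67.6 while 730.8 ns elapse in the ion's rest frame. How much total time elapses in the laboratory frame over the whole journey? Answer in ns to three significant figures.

Leg 1: 25.98 ns is already measured in the laboratory frame.
Leg 2: γ = 10.25; Δt_2 = 10.25 × 358.8 = 3678 ns.
Leg 3: γ = 53.1; Δt_3 = 53.10 × 2.323 = 123.4 ns.
Leg 4: γ = 67.6; Δt_4 = 67.60 × 730.8 = 4.940×10⁴ ns.
Total: 25.98 + 3678 + 123.4 + 4.940×10⁴ ns.

Δt = 5.32×10⁴ ns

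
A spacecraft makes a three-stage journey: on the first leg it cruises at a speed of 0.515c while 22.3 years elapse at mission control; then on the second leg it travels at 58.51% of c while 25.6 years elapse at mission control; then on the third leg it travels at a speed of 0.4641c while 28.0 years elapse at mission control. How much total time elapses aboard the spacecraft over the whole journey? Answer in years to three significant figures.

τ = 64.7 years

Leg 1: γ = 1/√(1 − 0.515²) = 1/√0.7348 = 1.167; τ_1 = 22.3/1.167 = 19.12 years.
Leg 2: β = 0.5851; γ = 1/√(1 − 0.5851²) = 1/√0.6577 = 1.233; τ_2 = 25.6/1.233 = 20.76 years.
Leg 3: γ = 1/√(1 − 0.4641²) = 1/√0.7846 = 1.129; τ_3 = 28.0/1.129 = 24.80 years.
Total: 19.12 + 20.76 + 24.80 years.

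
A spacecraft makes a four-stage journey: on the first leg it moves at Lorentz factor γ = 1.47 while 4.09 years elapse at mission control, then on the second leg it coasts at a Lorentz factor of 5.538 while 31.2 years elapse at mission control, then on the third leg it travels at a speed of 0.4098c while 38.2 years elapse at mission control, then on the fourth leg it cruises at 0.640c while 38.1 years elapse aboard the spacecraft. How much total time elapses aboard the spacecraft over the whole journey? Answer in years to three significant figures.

Leg 1: γ = 1.47; τ_1 = 4.09/1.470 = 2.782 years.
Leg 2: γ = 5.538; τ_2 = 31.2/5.538 = 5.634 years.
Leg 3: γ = 1/√(1 − 0.4098²) = 1/√0.8321 = 1.096; τ_3 = 38.2/1.096 = 34.85 years.
Leg 4: 38.1 years is already measured aboard the spacecraft.
Total: 2.782 + 5.634 + 34.85 + 38.10 years.

τ = 81.4 years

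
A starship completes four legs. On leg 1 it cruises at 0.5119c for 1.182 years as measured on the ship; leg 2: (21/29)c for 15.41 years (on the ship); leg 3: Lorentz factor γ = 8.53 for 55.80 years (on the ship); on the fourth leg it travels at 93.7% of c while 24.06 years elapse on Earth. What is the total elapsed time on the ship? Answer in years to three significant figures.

Leg 1: 1.182 years is already measured on the ship.
Leg 2: 15.41 years is already measured on the ship.
Leg 3: 55.80 years is already measured on the ship.
Leg 4: β = 0.937; γ = 1/√(1 − 0.937²) = 1/√0.1220 = 2.863; τ_4 = 24.06/2.863 = 8.405 years.
Total: 1.182 + 15.41 + 55.80 + 8.405 years.

τ = 80.8 years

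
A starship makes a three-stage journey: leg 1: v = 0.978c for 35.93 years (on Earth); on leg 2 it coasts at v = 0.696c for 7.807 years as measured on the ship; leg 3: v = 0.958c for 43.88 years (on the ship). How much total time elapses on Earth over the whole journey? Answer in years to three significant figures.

Δt = 200 years

Leg 1: 35.93 years is already measured on Earth.
Leg 2: γ = 1/√(1 − 0.696²) = 1/√0.5156 = 1.393; Δt_2 = 1.393 × 7.807 = 10.87 years.
Leg 3: γ = 1/√(1 − 0.958²) = 1/√0.08224 = 3.487; Δt_3 = 3.487 × 43.88 = 153.0 years.
Total: 35.93 + 10.87 + 153.0 years.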